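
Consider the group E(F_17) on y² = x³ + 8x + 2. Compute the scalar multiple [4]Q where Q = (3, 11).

(0, 11)

Repeated addition: build up to 4Q.
2Q: tangent at (3, 11): λ = (3·3² + 8)/(2·11) ≡ 1/5. 5⁻¹ ≡ 7 (mod 17) since 5·7 = 35 ≡ 1, so λ ≡ 1·7 ≡ 7.
  x = λ² - 3 - 3 = 49 - 6 ≡ 9; y = λ·(3 - 9) - 11 ≡ 15. → (9, 15)
3Q: (9, 15) + (3, 11). λ = (11 - 15)/(3 - 9) ≡ 13/11 mod 17. 11⁻¹ ≡ 14 (mod 17), so λ ≡ 12.
  x = λ² - 9 - 3 = 144 - 12 ≡ 13; y = λ·(9 - 13) - 15 ≡ 5. → (13, 5)
4Q: (13, 5) + (3, 11). λ = (11 - 5)/(3 - 13) ≡ 6/7 mod 17. 7⁻¹ ≡ 5 (mod 17), so λ ≡ 13.
  x = λ² - 13 - 3 = 169 - 16 ≡ 0; y = λ·(13 - 0) - 5 ≡ 11. → (0, 11)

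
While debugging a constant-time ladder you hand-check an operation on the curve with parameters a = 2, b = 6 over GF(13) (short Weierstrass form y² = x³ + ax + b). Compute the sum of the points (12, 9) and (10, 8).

(12, 9) + (10, 8). λ = (8 - 9)/(10 - 12) ≡ 12/11 mod 13. 11⁻¹ ≡ 6 (mod 13), so λ ≡ 7.
  x = λ² - 12 - 10 = 49 - 22 ≡ 1; y = λ·(12 - 1) - 9 ≡ 3. → (1, 3)

(1, 3)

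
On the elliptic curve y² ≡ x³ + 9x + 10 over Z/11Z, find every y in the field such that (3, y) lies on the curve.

3, 8

x³ + 9x + 10 = 64 ≡ 9 (mod 11).
Square roots of 9 mod 11: 3 and 8 (since 3² = 9 ≡ 9).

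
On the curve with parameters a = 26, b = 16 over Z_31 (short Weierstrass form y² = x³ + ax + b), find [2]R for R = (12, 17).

tangent at (12, 17): λ = (3·12² + 26)/(2·17) ≡ 24/3. 3⁻¹ ≡ 21 (mod 31), so λ ≡ 24·21 ≡ 8.
  x = λ² - 12 - 12 = 64 - 24 ≡ 9; y = λ·(12 - 9) - 17 ≡ 7. → (9, 7)

(9, 7)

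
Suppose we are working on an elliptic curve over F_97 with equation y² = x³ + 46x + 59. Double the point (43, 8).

(27, 56)

tangent at (43, 8): λ = (3·43² + 46)/(2·8) ≡ 64/16. 16⁻¹ ≡ 91 (mod 97), so λ ≡ 64·91 ≡ 4.
  x = λ² - 43 - 43 = 16 - 86 ≡ 27; y = λ·(43 - 27) - 8 ≡ 56. → (27, 56)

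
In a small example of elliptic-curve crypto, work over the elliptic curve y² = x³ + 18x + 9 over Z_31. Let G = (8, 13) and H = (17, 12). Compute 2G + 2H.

First 2G:
Repeated addition: build up to 2G.
2G: tangent at (8, 13): λ = (3·8² + 18)/(2·13) ≡ 24/26. 26⁻¹ ≡ 6 (mod 31) since 26·6 = 156 ≡ 1, so λ ≡ 24·6 ≡ 20.
  x = λ² - 8 - 8 = 400 - 16 ≡ 12; y = λ·(8 - 12) - 13 ≡ 0. → (12, 0)
2G = (12, 0).
Next 2H:
Repeated addition: build up to 2H.
2H: tangent at (17, 12): λ = (3·17² + 18)/(2·12) ≡ 17/24. 24⁻¹ ≡ 22 (mod 31), so λ ≡ 17·22 ≡ 2.
  x = λ² - 17 - 17 = 4 - 34 ≡ 1; y = λ·(17 - 1) - 12 ≡ 20. → (1, 20)
2H = (1, 20).
Finally 2G + 2H:
(12, 0) + (1, 20). λ = (20 - 0)/(1 - 12) ≡ 20/20 mod 31. 20⁻¹ ≡ 14 (mod 31), so λ ≡ 1.
  x = λ² - 12 - 1 = 1 - 13 ≡ 19; y = λ·(12 - 19) - 0 ≡ 24. → (19, 24)

(19, 24)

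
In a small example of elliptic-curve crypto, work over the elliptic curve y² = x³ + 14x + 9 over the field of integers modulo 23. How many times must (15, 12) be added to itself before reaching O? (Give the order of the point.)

2P: tangent at (15, 12): λ = (3·15² + 14)/(2·12) ≡ 22/1. 1⁻¹ ≡ 1 (mod 23), so λ ≡ 22·1 ≡ 22.
  x = λ² - 15 - 15 = 484 - 30 ≡ 17; y = λ·(15 - 17) - 12 ≡ 13. → (17, 13)
3P: (17, 13) + (15, 12). λ = (12 - 13)/(15 - 17) ≡ 22/21 mod 23. 21⁻¹ ≡ 11 (mod 23) since 21·11 = 231 ≡ 1, so λ ≡ 12.
  x = λ² - 17 - 15 = 144 - 32 ≡ 20; y = λ·(17 - 20) - 13 ≡ 20. → (20, 20)
4P: (20, 20) + (15, 12). λ = (12 - 20)/(15 - 20) ≡ 15/18 mod 23. 18⁻¹ ≡ 9 (mod 23) since 18·9 = 162 ≡ 1, so λ ≡ 20.
  x = λ² - 20 - 15 = 400 - 35 ≡ 20; y = λ·(20 - 20) - 20 ≡ 3. → (20, 3)
5P: (20, 3) + (15, 12). λ = (12 - 3)/(15 - 20) ≡ 9/18 mod 23. 18⁻¹ ≡ 9 (mod 23), so λ ≡ 12.
  x = λ² - 20 - 15 = 144 - 35 ≡ 17; y = λ·(20 - 17) - 3 ≡ 10. → (17, 10)
6P: (17, 10) + (15, 12). λ = (12 - 10)/(15 - 17) ≡ 2/21 mod 23. 21⁻¹ ≡ 11 (mod 23) since 21·11 = 231 ≡ 1, so λ ≡ 22.
  x = λ² - 17 - 15 = 484 - 32 ≡ 15; y = λ·(17 - 15) - 10 ≡ 11. → (15, 11)
7P: (15, 11) + (15, 12): same x and y₁ ≡ -y₂, so the sum is O.
7P = O, so the order is 7.

7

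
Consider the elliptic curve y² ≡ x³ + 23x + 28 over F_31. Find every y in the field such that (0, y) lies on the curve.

x³ + 23x + 28 = 28 ≡ 28 (mod 31).
Square roots of 28 mod 31: 11 and 20 (since 11² = 121 ≡ 28).

11, 20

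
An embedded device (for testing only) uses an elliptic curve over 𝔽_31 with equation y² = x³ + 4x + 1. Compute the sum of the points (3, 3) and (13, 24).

(16, 10)

(3, 3) + (13, 24). λ = (24 - 3)/(13 - 3) ≡ 21/10 mod 31. 10⁻¹ ≡ 28 (mod 31) since 10·28 = 280 ≡ 1, so λ ≡ 30.
  x = λ² - 3 - 13 = 900 - 16 ≡ 16; y = λ·(3 - 16) - 3 ≡ 10. → (16, 10)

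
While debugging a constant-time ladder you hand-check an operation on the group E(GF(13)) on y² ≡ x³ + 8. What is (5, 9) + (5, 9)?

(7, 0)

tangent at (5, 9): λ = (3·5² + 0)/(2·9) ≡ 10/5. 5⁻¹ ≡ 8 (mod 13), so λ ≡ 10·8 ≡ 2.
  x = λ² - 5 - 5 = 4 - 10 ≡ 7; y = λ·(5 - 7) - 9 ≡ 0. → (7, 0)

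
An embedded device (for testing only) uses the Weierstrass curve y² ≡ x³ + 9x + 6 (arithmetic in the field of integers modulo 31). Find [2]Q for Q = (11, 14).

(9, 17)

tangent at (11, 14): λ = (3·11² + 9)/(2·14) ≡ 0/28. 28⁻¹ ≡ 10 (mod 31) since 28·10 = 280 ≡ 1, so λ ≡ 0·10 ≡ 0.
  x = λ² - 11 - 11 = 0 - 22 ≡ 9; y = λ·(11 - 9) - 14 ≡ 17. → (9, 17)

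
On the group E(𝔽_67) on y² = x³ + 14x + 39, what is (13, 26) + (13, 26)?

tangent at (13, 26): λ = (3·13² + 14)/(2·26) ≡ 52/52. 52⁻¹ ≡ 58 (mod 67) since 52·58 = 3016 ≡ 1, so λ ≡ 52·58 ≡ 1.
  x = λ² - 13 - 13 = 1 - 26 ≡ 42; y = λ·(13 - 42) - 26 ≡ 12. → (42, 12)

(42, 12)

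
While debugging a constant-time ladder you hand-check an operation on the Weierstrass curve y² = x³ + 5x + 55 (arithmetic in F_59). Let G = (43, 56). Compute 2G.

tangent at (43, 56): λ = (3·43² + 5)/(2·56) ≡ 6/53. 53⁻¹ ≡ 49 (mod 59), so λ ≡ 6·49 ≡ 58.
  x = λ² - 43 - 43 = 3364 - 86 ≡ 33; y = λ·(43 - 33) - 56 ≡ 52. → (33, 52)

(33, 52)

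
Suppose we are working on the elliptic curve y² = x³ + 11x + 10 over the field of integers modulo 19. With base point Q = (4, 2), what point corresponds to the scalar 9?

(18, 6)

Repeated addition: build up to 9Q.
2Q: tangent at (4, 2): λ = (3·4² + 11)/(2·2) ≡ 2/4. 4⁻¹ ≡ 5 (mod 19), so λ ≡ 2·5 ≡ 10.
  x = λ² - 4 - 4 = 100 - 8 ≡ 16; y = λ·(4 - 16) - 2 ≡ 11. → (16, 11)
3Q: (16, 11) + (4, 2). λ = (2 - 11)/(4 - 16) ≡ 10/7 mod 19. 7⁻¹ ≡ 11 (mod 19), so λ ≡ 15.
  x = λ² - 16 - 4 = 225 - 20 ≡ 15; y = λ·(16 - 15) - 11 ≡ 4. → (15, 4)
4Q: (15, 4) + (4, 2). λ = (2 - 4)/(4 - 15) ≡ 17/8 mod 19. 8⁻¹ ≡ 12 (mod 19) since 8·12 = 96 ≡ 1, so λ ≡ 14.
  x = λ² - 15 - 4 = 196 - 19 ≡ 6; y = λ·(15 - 6) - 4 ≡ 8. → (6, 8)
5Q: (6, 8) + (4, 2). λ = (2 - 8)/(4 - 6) ≡ 13/17 mod 19. 17⁻¹ ≡ 9 (mod 19) since 17·9 = 153 ≡ 1, so λ ≡ 3.
  x = λ² - 6 - 4 = 9 - 10 ≡ 18; y = λ·(6 - 18) - 8 ≡ 13. → (18, 13)
6Q: (18, 13) + (4, 2). λ = (2 - 13)/(4 - 18) ≡ 8/5 mod 19. 5⁻¹ ≡ 4 (mod 19) since 5·4 = 20 ≡ 1, so λ ≡ 13.
  x = λ² - 18 - 4 = 169 - 22 ≡ 14; y = λ·(18 - 14) - 13 ≡ 1. → (14, 1)
7Q: (14, 1) + (4, 2). λ = (2 - 1)/(4 - 14) ≡ 1/9 mod 19. 9⁻¹ ≡ 17 (mod 19) since 9·17 = 153 ≡ 1, so λ ≡ 17.
  x = λ² - 14 - 4 = 289 - 18 ≡ 5; y = λ·(14 - 5) - 1 ≡ 0. → (5, 0)
8Q: (5, 0) + (4, 2). λ = (2 - 0)/(4 - 5) ≡ 2/18 mod 19. 18⁻¹ ≡ 18 (mod 19), so λ ≡ 17.
  x = λ² - 5 - 4 = 289 - 9 ≡ 14; y = λ·(5 - 14) - 0 ≡ 18. → (14, 18)
9Q: (14, 18) + (4, 2). λ = (2 - 18)/(4 - 14) ≡ 3/9 mod 19. 9⁻¹ ≡ 17 (mod 19) since 9·17 = 153 ≡ 1, so λ ≡ 13.
  x = λ² - 14 - 4 = 169 - 18 ≡ 18; y = λ·(14 - 18) - 18 ≡ 6. → (18, 6)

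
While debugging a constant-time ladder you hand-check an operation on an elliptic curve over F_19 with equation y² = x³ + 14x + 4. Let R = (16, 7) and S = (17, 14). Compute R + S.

(16, 12)

(16, 7) + (17, 14). λ = (14 - 7)/(17 - 16) ≡ 7/1 mod 19. 1⁻¹ ≡ 1 (mod 19), so λ ≡ 7.
  x = λ² - 16 - 17 = 49 - 33 ≡ 16; y = λ·(16 - 16) - 7 ≡ 12. → (16, 12)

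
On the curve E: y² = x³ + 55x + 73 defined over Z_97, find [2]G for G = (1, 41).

(94, 47)

tangent at (1, 41): λ = (3·1² + 55)/(2·41) ≡ 58/82. 82⁻¹ ≡ 84 (mod 97), so λ ≡ 58·84 ≡ 22.
  x = λ² - 1 - 1 = 484 - 2 ≡ 94; y = λ·(1 - 94) - 41 ≡ 47. → (94, 47)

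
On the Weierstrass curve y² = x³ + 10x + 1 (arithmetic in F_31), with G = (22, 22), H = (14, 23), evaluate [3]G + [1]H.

(14, 23)

First 3G:
Repeated addition: build up to 3G.
2G: tangent at (22, 22): λ = (3·22² + 10)/(2·22) ≡ 5/13. 13⁻¹ ≡ 12 (mod 31), so λ ≡ 5·12 ≡ 29.
  x = λ² - 22 - 22 = 841 - 44 ≡ 22; y = λ·(22 - 22) - 22 ≡ 9. → (22, 9)
3G: (22, 9) + (22, 22): same x and y₁ ≡ -y₂, so the sum is O.
3G = O.
Finally 3G + H:
O + (14, 23) = (14, 23) (identity).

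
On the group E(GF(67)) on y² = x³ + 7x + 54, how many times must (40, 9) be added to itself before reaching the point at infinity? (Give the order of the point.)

11

2P: tangent at (40, 9): λ = (3·40² + 7)/(2·9) ≡ 50/18. 18⁻¹ ≡ 41 (mod 67) since 18·41 = 738 ≡ 1, so λ ≡ 50·41 ≡ 40.
  x = λ² - 40 - 40 = 1600 - 80 ≡ 46; y = λ·(40 - 46) - 9 ≡ 19. → (46, 19)
3P: (46, 19) + (40, 9). λ = (9 - 19)/(40 - 46) ≡ 57/61 mod 67. 61⁻¹ ≡ 11 (mod 67) since 61·11 = 671 ≡ 1, so λ ≡ 24.
  x = λ² - 46 - 40 = 576 - 86 ≡ 21; y = λ·(46 - 21) - 19 ≡ 45. → (21, 45)
4P: (21, 45) + (40, 9). λ = (9 - 45)/(40 - 21) ≡ 31/19 mod 67. 19⁻¹ ≡ 60 (mod 67), so λ ≡ 51.
  x = λ² - 21 - 40 = 2601 - 61 ≡ 61; y = λ·(21 - 61) - 45 ≡ 59. → (61, 59)
5P: (61, 59) + (40, 9). λ = (9 - 59)/(40 - 61) ≡ 17/46 mod 67. 46⁻¹ ≡ 51 (mod 67) since 46·51 = 2346 ≡ 1, so λ ≡ 63.
  x = λ² - 61 - 40 = 3969 - 101 ≡ 49; y = λ·(61 - 49) - 59 ≡ 27. → (49, 27)
6P: (49, 27) + (40, 9). λ = (9 - 27)/(40 - 49) ≡ 49/58 mod 67. 58⁻¹ ≡ 52 (mod 67), so λ ≡ 2.
  x = λ² - 49 - 40 = 4 - 89 ≡ 49; y = λ·(49 - 49) - 27 ≡ 40. → (49, 40)
7P: (49, 40) + (40, 9). λ = (9 - 40)/(40 - 49) ≡ 36/58 mod 67. 58⁻¹ ≡ 52 (mod 67), so λ ≡ 63.
  x = λ² - 49 - 40 = 3969 - 89 ≡ 61; y = λ·(49 - 61) - 40 ≡ 8. → (61, 8)
8P: (61, 8) + (40, 9). λ = (9 - 8)/(40 - 61) ≡ 1/46 mod 67. 46⁻¹ ≡ 51 (mod 67), so λ ≡ 51.
  x = λ² - 61 - 40 = 2601 - 101 ≡ 21; y = λ·(61 - 21) - 8 ≡ 22. → (21, 22)
9P: (21, 22) + (40, 9). λ = (9 - 22)/(40 - 21) ≡ 54/19 mod 67. 19⁻¹ ≡ 60 (mod 67) since 19·60 = 1140 ≡ 1, so λ ≡ 24.
  x = λ² - 21 - 40 = 576 - 61 ≡ 46; y = λ·(21 - 46) - 22 ≡ 48. → (46, 48)
10P: (46, 48) + (40, 9). λ = (9 - 48)/(40 - 46) ≡ 28/61 mod 67. 61⁻¹ ≡ 11 (mod 67) since 61·11 = 671 ≡ 1, so λ ≡ 40.
  x = λ² - 46 - 40 = 1600 - 86 ≡ 40; y = λ·(46 - 40) - 48 ≡ 58. → (40, 58)
11P: (40, 58) + (40, 9): same x and y₁ ≡ -y₂, so the sum is the point at infinity.
11P = the point at infinity, so the order is 11.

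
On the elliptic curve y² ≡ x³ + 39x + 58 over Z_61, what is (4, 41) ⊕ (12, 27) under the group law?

(4, 41) + (12, 27). λ = (27 - 41)/(12 - 4) ≡ 47/8 mod 61. 8⁻¹ ≡ 23 (mod 61), so λ ≡ 44.
  x = λ² - 4 - 12 = 1936 - 16 ≡ 29; y = λ·(4 - 29) - 41 ≡ 18. → (29, 18)

(29, 18)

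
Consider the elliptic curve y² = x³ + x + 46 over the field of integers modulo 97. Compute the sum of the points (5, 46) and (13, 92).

(9, 28)

(5, 46) + (13, 92). λ = (92 - 46)/(13 - 5) ≡ 46/8 mod 97. 8⁻¹ ≡ 85 (mod 97), so λ ≡ 30.
  x = λ² - 5 - 13 = 900 - 18 ≡ 9; y = λ·(5 - 9) - 46 ≡ 28. → (9, 28)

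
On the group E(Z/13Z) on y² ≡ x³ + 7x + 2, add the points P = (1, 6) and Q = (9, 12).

(1, 6) + (9, 12). λ = (12 - 6)/(9 - 1) ≡ 6/8 mod 13. 8⁻¹ ≡ 5 (mod 13), so λ ≡ 4.
  x = λ² - 1 - 9 = 16 - 10 ≡ 6; y = λ·(1 - 6) - 6 ≡ 0. → (6, 0)

(6, 0)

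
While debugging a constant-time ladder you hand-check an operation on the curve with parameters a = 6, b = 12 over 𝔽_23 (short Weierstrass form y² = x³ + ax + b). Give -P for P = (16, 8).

-(16, 8) = (16, -8 mod 23) = (16, 15).

(16, 15)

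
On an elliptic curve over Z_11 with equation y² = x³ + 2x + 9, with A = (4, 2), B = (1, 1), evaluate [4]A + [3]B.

O

First 4A:
Double-and-add on 4 = (100)₂. Start with A = (4, 2) for the leading 1-bit.
double: tangent at (4, 2): λ = (3·4² + 2)/(2·2) ≡ 6/4. 4⁻¹ ≡ 3 (mod 11) since 4·3 = 12 ≡ 1, so λ ≡ 6·3 ≡ 7.
  x = λ² - 4 - 4 = 49 - 8 ≡ 8; y = λ·(4 - 8) - 2 ≡ 3. → (8, 3)
double: tangent at (8, 3): λ = (3·8² + 2)/(2·3) ≡ 7/6. 6⁻¹ ≡ 2 (mod 11) since 6·2 = 12 ≡ 1, so λ ≡ 7·2 ≡ 3.
  x = λ² - 8 - 8 = 9 - 16 ≡ 4; y = λ·(8 - 4) - 3 ≡ 9. → (4, 9)
4A = (4, 9).
Next 3B:
Repeated addition: build up to 3B.
2B: tangent at (1, 1): λ = (3·1² + 2)/(2·1) ≡ 5/2. 2⁻¹ ≡ 6 (mod 11), so λ ≡ 5·6 ≡ 8.
  x = λ² - 1 - 1 = 64 - 2 ≡ 7; y = λ·(1 - 7) - 1 ≡ 6. → (7, 6)
3B: (7, 6) + (1, 1). λ = (1 - 6)/(1 - 7) ≡ 6/5 mod 11. 5⁻¹ ≡ 9 (mod 11) since 5·9 = 45 ≡ 1, so λ ≡ 10.
  x = λ² - 7 - 1 = 100 - 8 ≡ 4; y = λ·(7 - 4) - 6 ≡ 2. → (4, 2)
3B = (4, 2).
Finally 4A + 3B:
(4, 9) + (4, 2): same x and y₁ ≡ -y₂, so the sum is O.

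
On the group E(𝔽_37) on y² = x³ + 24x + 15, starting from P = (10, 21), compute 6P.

Double-and-add on 6 = (110)₂. Start with P = (10, 21) for the leading 1-bit.
double: tangent at (10, 21): λ = (3·10² + 24)/(2·21) ≡ 28/5. 5⁻¹ ≡ 15 (mod 37) since 5·15 = 75 ≡ 1, so λ ≡ 28·15 ≡ 13.
  x = λ² - 10 - 10 = 169 - 20 ≡ 1; y = λ·(10 - 1) - 21 ≡ 22. → (1, 22)
add P: (1, 22) + (10, 21). λ = (21 - 22)/(10 - 1) ≡ 36/9 mod 37. 9⁻¹ ≡ 33 (mod 37) since 9·33 = 297 ≡ 1, so λ ≡ 4.
  x = λ² - 1 - 10 = 16 - 11 ≡ 5; y = λ·(1 - 5) - 22 ≡ 36. → (5, 36)
double: tangent at (5, 36): λ = (3·5² + 24)/(2·36) ≡ 25/35. 35⁻¹ ≡ 18 (mod 37) since 35·18 = 630 ≡ 1, so λ ≡ 25·18 ≡ 6.
  x = λ² - 5 - 5 = 36 - 10 ≡ 26; y = λ·(5 - 26) - 36 ≡ 23. → (26, 23)

(26, 23)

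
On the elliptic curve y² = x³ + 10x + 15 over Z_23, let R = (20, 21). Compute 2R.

(1, 16)

tangent at (20, 21): λ = (3·20² + 10)/(2·21) ≡ 14/19. 19⁻¹ ≡ 17 (mod 23), so λ ≡ 14·17 ≡ 8.
  x = λ² - 20 - 20 = 64 - 40 ≡ 1; y = λ·(20 - 1) - 21 ≡ 16. → (1, 16)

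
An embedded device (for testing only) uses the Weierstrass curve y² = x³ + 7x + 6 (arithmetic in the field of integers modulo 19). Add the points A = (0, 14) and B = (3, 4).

(0, 14) + (3, 4). λ = (4 - 14)/(3 - 0) ≡ 9/3 mod 19. 3⁻¹ ≡ 13 (mod 19) since 3·13 = 39 ≡ 1, so λ ≡ 3.
  x = λ² - 0 - 3 = 9 - 3 ≡ 6; y = λ·(0 - 6) - 14 ≡ 6. → (6, 6)

(6, 6)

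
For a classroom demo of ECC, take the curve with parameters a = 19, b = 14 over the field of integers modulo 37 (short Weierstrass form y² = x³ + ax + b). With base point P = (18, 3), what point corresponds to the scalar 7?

Double-and-add on 7 = (111)₂. Start with P = (18, 3) for the leading 1-bit.
double: tangent at (18, 3): λ = (3·18² + 19)/(2·3) ≡ 29/6. 6⁻¹ ≡ 31 (mod 37) since 6·31 = 186 ≡ 1, so λ ≡ 29·31 ≡ 11.
  x = λ² - 18 - 18 = 121 - 36 ≡ 11; y = λ·(18 - 11) - 3 ≡ 0. → (11, 0)
add P: (11, 0) + (18, 3). λ = (3 - 0)/(18 - 11) ≡ 3/7 mod 37. 7⁻¹ ≡ 16 (mod 37), so λ ≡ 11.
  x = λ² - 11 - 18 = 121 - 29 ≡ 18; y = λ·(11 - 18) - 0 ≡ 34. → (18, 34)
double: tangent at (18, 34): λ = (3·18² + 19)/(2·34) ≡ 29/31. 31⁻¹ ≡ 6 (mod 37), so λ ≡ 29·6 ≡ 26.
  x = λ² - 18 - 18 = 676 - 36 ≡ 11; y = λ·(18 - 11) - 34 ≡ 0. → (11, 0)
add P: (11, 0) + (18, 3). λ = (3 - 0)/(18 - 11) ≡ 3/7 mod 37. 7⁻¹ ≡ 16 (mod 37) since 7·16 = 112 ≡ 1, so λ ≡ 11.
  x = λ² - 11 - 18 = 121 - 29 ≡ 18; y = λ·(11 - 18) - 0 ≡ 34. → (18, 34)

(18, 34)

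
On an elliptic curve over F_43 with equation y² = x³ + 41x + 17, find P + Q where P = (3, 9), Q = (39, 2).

(2, 35)

(3, 9) + (39, 2). λ = (2 - 9)/(39 - 3) ≡ 36/36 mod 43. 36⁻¹ ≡ 6 (mod 43) since 36·6 = 216 ≡ 1, so λ ≡ 1.
  x = λ² - 3 - 39 = 1 - 42 ≡ 2; y = λ·(3 - 2) - 9 ≡ 35. → (2, 35)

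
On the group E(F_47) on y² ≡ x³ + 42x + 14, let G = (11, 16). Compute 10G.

(32, 45)

Double-and-add on 10 = (1010)₂. Start with G = (11, 16) for the leading 1-bit.
double: tangent at (11, 16): λ = (3·11² + 42)/(2·16) ≡ 29/32. 32⁻¹ ≡ 25 (mod 47) since 32·25 = 800 ≡ 1, so λ ≡ 29·25 ≡ 20.
  x = λ² - 11 - 11 = 400 - 22 ≡ 2; y = λ·(11 - 2) - 16 ≡ 23. → (2, 23)
double: tangent at (2, 23): λ = (3·2² + 42)/(2·23) ≡ 7/46. 46⁻¹ ≡ 46 (mod 47) since 46·46 = 2116 ≡ 1, so λ ≡ 7·46 ≡ 40.
  x = λ² - 2 - 2 = 1600 - 4 ≡ 45; y = λ·(2 - 45) - 23 ≡ 43. → (45, 43)
add G: (45, 43) + (11, 16). λ = (16 - 43)/(11 - 45) ≡ 20/13 mod 47. 13⁻¹ ≡ 29 (mod 47) since 13·29 = 377 ≡ 1, so λ ≡ 16.
  x = λ² - 45 - 11 = 256 - 56 ≡ 12; y = λ·(45 - 12) - 43 ≡ 15. → (12, 15)
double: tangent at (12, 15): λ = (3·12² + 42)/(2·15) ≡ 4/30. 30⁻¹ ≡ 11 (mod 47), so λ ≡ 4·11 ≡ 44.
  x = λ² - 12 - 12 = 1936 - 24 ≡ 32; y = λ·(12 - 32) - 15 ≡ 45. → (32, 45)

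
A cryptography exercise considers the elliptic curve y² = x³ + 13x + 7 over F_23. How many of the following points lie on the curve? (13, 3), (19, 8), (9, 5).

(13, 3): 3² ≡ 9, rhs ≡ 4 → off.
(19, 8): 8² ≡ 18, rhs ≡ 6 → off.
(9, 5): 5² ≡ 2, rhs ≡ 2 → on.

1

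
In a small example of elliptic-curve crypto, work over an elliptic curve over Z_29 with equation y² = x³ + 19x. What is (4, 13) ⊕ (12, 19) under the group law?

(4, 13) + (12, 19). λ = (19 - 13)/(12 - 4) ≡ 6/8 mod 29. 8⁻¹ ≡ 11 (mod 29), so λ ≡ 8.
  x = λ² - 4 - 12 = 64 - 16 ≡ 19; y = λ·(4 - 19) - 13 ≡ 12. → (19, 12)

(19, 12)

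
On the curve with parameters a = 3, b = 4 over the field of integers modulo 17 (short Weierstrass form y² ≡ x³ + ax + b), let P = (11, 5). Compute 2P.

(14, 11)

tangent at (11, 5): λ = (3·11² + 3)/(2·5) ≡ 9/10. 10⁻¹ ≡ 12 (mod 17), so λ ≡ 9·12 ≡ 6.
  x = λ² - 11 - 11 = 36 - 22 ≡ 14; y = λ·(11 - 14) - 5 ≡ 11. → (14, 11)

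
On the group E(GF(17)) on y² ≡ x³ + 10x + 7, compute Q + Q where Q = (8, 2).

tangent at (8, 2): λ = (3·8² + 10)/(2·2) ≡ 15/4. 4⁻¹ ≡ 13 (mod 17), so λ ≡ 15·13 ≡ 8.
  x = λ² - 8 - 8 = 64 - 16 ≡ 14; y = λ·(8 - 14) - 2 ≡ 1. → (14, 1)

(14, 1)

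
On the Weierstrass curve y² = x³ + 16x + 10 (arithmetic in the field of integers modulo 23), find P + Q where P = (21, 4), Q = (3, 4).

(22, 19)

(21, 4) + (3, 4). λ = (4 - 4)/(3 - 21) ≡ 0/5 mod 23. 5⁻¹ ≡ 14 (mod 23) since 5·14 = 70 ≡ 1, so λ ≡ 0.
  x = λ² - 21 - 3 = 0 - 24 ≡ 22; y = λ·(21 - 22) - 4 ≡ 19. → (22, 19)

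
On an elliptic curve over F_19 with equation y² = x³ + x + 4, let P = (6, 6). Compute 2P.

tangent at (6, 6): λ = (3·6² + 1)/(2·6) ≡ 14/12. 12⁻¹ ≡ 8 (mod 19) since 12·8 = 96 ≡ 1, so λ ≡ 14·8 ≡ 17.
  x = λ² - 6 - 6 = 289 - 12 ≡ 11; y = λ·(6 - 11) - 6 ≡ 4. → (11, 4)

(11, 4)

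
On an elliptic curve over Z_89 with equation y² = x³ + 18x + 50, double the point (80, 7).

(20, 69)

tangent at (80, 7): λ = (3·80² + 18)/(2·7) ≡ 83/14. 14⁻¹ ≡ 70 (mod 89), so λ ≡ 83·70 ≡ 25.
  x = λ² - 80 - 80 = 625 - 160 ≡ 20; y = λ·(80 - 20) - 7 ≡ 69. → (20, 69)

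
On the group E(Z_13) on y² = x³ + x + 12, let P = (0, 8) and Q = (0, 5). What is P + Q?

O

The two points share x = 0 and their y-coordinates satisfy 8 + 5 ≡ 0 (mod 13), so they are inverses. Their sum is ∞.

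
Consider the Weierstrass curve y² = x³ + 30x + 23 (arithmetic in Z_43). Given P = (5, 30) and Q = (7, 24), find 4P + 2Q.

(37, 33)

First 4P:
Repeated addition: build up to 4P.
2P: tangent at (5, 30): λ = (3·5² + 30)/(2·30) ≡ 19/17. 17⁻¹ ≡ 38 (mod 43), so λ ≡ 19·38 ≡ 34.
  x = λ² - 5 - 5 = 1156 - 10 ≡ 28; y = λ·(5 - 28) - 30 ≡ 5. → (28, 5)
3P: (28, 5) + (5, 30). λ = (30 - 5)/(5 - 28) ≡ 25/20 mod 43. 20⁻¹ ≡ 28 (mod 43) since 20·28 = 560 ≡ 1, so λ ≡ 12.
  x = λ² - 28 - 5 = 144 - 33 ≡ 25; y = λ·(28 - 25) - 5 ≡ 31. → (25, 31)
4P: (25, 31) + (5, 30). λ = (30 - 31)/(5 - 25) ≡ 42/23 mod 43. 23⁻¹ ≡ 15 (mod 43), so λ ≡ 28.
  x = λ² - 25 - 5 = 784 - 30 ≡ 23; y = λ·(25 - 23) - 31 ≡ 25. → (23, 25)
4P = (23, 25).
Next 2Q:
Repeated addition: build up to 2Q.
2Q: tangent at (7, 24): λ = (3·7² + 30)/(2·24) ≡ 5/5. 5⁻¹ ≡ 26 (mod 43) since 5·26 = 130 ≡ 1, so λ ≡ 5·26 ≡ 1.
  x = λ² - 7 - 7 = 1 - 14 ≡ 30; y = λ·(7 - 30) - 24 ≡ 39. → (30, 39)
2Q = (30, 39).
Finally 4P + 2Q:
(23, 25) + (30, 39). λ = (39 - 25)/(30 - 23) ≡ 14/7 mod 43. 7⁻¹ ≡ 37 (mod 43) since 7·37 = 259 ≡ 1, so λ ≡ 2.
  x = λ² - 23 - 30 = 4 - 53 ≡ 37; y = λ·(23 - 37) - 25 ≡ 33. → (37, 33)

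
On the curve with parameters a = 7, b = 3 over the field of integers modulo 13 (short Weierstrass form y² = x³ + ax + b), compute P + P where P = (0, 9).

tangent at (0, 9): λ = (3·0² + 7)/(2·9) ≡ 7/5. 5⁻¹ ≡ 8 (mod 13), so λ ≡ 7·8 ≡ 4.
  x = λ² - 0 - 0 = 16 - 0 ≡ 3; y = λ·(0 - 3) - 9 ≡ 5. → (3, 5)

(3, 5)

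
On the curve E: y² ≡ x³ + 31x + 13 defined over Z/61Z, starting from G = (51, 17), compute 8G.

Double-and-add on 8 = (1000)₂. Start with G = (51, 17) for the leading 1-bit.
double: tangent at (51, 17): λ = (3·51² + 31)/(2·17) ≡ 26/34. 34⁻¹ ≡ 9 (mod 61) since 34·9 = 306 ≡ 1, so λ ≡ 26·9 ≡ 51.
  x = λ² - 51 - 51 = 2601 - 102 ≡ 59; y = λ·(51 - 59) - 17 ≡ 2. → (59, 2)
double: tangent at (59, 2): λ = (3·59² + 31)/(2·2) ≡ 43/4. 4⁻¹ ≡ 46 (mod 61) since 4·46 = 184 ≡ 1, so λ ≡ 43·46 ≡ 26.
  x = λ² - 59 - 59 = 676 - 118 ≡ 9; y = λ·(59 - 9) - 2 ≡ 17. → (9, 17)
double: tangent at (9, 17): λ = (3·9² + 31)/(2·17) ≡ 30/34. 34⁻¹ ≡ 9 (mod 61), so λ ≡ 30·9 ≡ 26.
  x = λ² - 9 - 9 = 676 - 18 ≡ 48; y = λ·(9 - 48) - 17 ≡ 6. → (48, 6)

(48, 6)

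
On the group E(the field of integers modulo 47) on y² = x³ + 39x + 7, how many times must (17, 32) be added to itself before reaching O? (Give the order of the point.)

3

2P: tangent at (17, 32): λ = (3·17² + 39)/(2·32) ≡ 13/17. 17⁻¹ ≡ 36 (mod 47), so λ ≡ 13·36 ≡ 45.
  x = λ² - 17 - 17 = 2025 - 34 ≡ 17; y = λ·(17 - 17) - 32 ≡ 15. → (17, 15)
3P: (17, 15) + (17, 32): same x and y₁ ≡ -y₂, so the sum is O.
3P = O, so the order is 3.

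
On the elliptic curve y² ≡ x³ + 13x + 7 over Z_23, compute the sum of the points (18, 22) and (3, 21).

(18, 22) + (3, 21). λ = (21 - 22)/(3 - 18) ≡ 22/8 mod 23. 8⁻¹ ≡ 3 (mod 23), so λ ≡ 20.
  x = λ² - 18 - 3 = 400 - 21 ≡ 11; y = λ·(18 - 11) - 22 ≡ 3. → (11, 3)

(11, 3)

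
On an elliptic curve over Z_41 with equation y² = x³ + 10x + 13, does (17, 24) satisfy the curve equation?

y² = 24² ≡ 2; x³ + 10x + 13 = 5096 ≡ 12 (mod 41). 2 ≠ 12.

no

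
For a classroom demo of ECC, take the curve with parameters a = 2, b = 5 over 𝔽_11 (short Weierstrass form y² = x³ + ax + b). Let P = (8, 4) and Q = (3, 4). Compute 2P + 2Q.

First 2P:
Repeated addition: build up to 2P.
2P: tangent at (8, 4): λ = (3·8² + 2)/(2·4) ≡ 7/8. 8⁻¹ ≡ 7 (mod 11) since 8·7 = 56 ≡ 1, so λ ≡ 7·7 ≡ 5.
  x = λ² - 8 - 8 = 25 - 16 ≡ 9; y = λ·(8 - 9) - 4 ≡ 2. → (9, 2)
2P = (9, 2).
Next 2Q:
Repeated addition: build up to 2Q.
2Q: tangent at (3, 4): λ = (3·3² + 2)/(2·4) ≡ 7/8. 8⁻¹ ≡ 7 (mod 11), so λ ≡ 7·7 ≡ 5.
  x = λ² - 3 - 3 = 25 - 6 ≡ 8; y = λ·(3 - 8) - 4 ≡ 4. → (8, 4)
2Q = (8, 4).
Finally 2P + 2Q:
(9, 2) + (8, 4). λ = (4 - 2)/(8 - 9) ≡ 2/10 mod 11. 10⁻¹ ≡ 10 (mod 11) since 10·10 = 100 ≡ 1, so λ ≡ 9.
  x = λ² - 9 - 8 = 81 - 17 ≡ 9; y = λ·(9 - 9) - 2 ≡ 9. → (9, 9)

(9, 9)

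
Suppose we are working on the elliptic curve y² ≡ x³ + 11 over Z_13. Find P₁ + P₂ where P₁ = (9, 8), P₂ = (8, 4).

(9, 8) + (8, 4). λ = (4 - 8)/(8 - 9) ≡ 9/12 mod 13. 12⁻¹ ≡ 12 (mod 13), so λ ≡ 4.
  x = λ² - 9 - 8 = 16 - 17 ≡ 12; y = λ·(9 - 12) - 8 ≡ 6. → (12, 6)

(12, 6)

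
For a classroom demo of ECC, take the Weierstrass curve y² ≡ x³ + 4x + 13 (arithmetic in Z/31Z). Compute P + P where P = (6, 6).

(20, 8)

tangent at (6, 6): λ = (3·6² + 4)/(2·6) ≡ 19/12. 12⁻¹ ≡ 13 (mod 31), so λ ≡ 19·13 ≡ 30.
  x = λ² - 6 - 6 = 900 - 12 ≡ 20; y = λ·(6 - 20) - 6 ≡ 8. → (20, 8)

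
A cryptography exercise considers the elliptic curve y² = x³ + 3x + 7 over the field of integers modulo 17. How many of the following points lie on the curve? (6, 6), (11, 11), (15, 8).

(6, 6): 6² ≡ 2, rhs ≡ 3 → off.
(11, 11): 11² ≡ 2, rhs ≡ 11 → off.
(15, 8): 8² ≡ 13, rhs ≡ 10 → off.

0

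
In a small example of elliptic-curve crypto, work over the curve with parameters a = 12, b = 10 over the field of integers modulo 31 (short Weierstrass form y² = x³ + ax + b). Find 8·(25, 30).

Write G = (25, 30).
Double-and-add on 8 = (1000)₂. Start with G = (25, 30) for the leading 1-bit.
double: tangent at (25, 30): λ = (3·25² + 12)/(2·30) ≡ 27/29. 29⁻¹ ≡ 15 (mod 31), so λ ≡ 27·15 ≡ 2.
  x = λ² - 25 - 25 = 4 - 50 ≡ 16; y = λ·(25 - 16) - 30 ≡ 19. → (16, 19)
double: tangent at (16, 19): λ = (3·16² + 12)/(2·19) ≡ 5/7. 7⁻¹ ≡ 9 (mod 31), so λ ≡ 5·9 ≡ 14.
  x = λ² - 16 - 16 = 196 - 32 ≡ 9; y = λ·(16 - 9) - 19 ≡ 17. → (9, 17)
double: tangent at (9, 17): λ = (3·9² + 12)/(2·17) ≡ 7/3. 3⁻¹ ≡ 21 (mod 31) since 3·21 = 63 ≡ 1, so λ ≡ 7·21 ≡ 23.
  x = λ² - 9 - 9 = 529 - 18 ≡ 15; y = λ·(9 - 15) - 17 ≡ 0. → (15, 0)

(15, 0)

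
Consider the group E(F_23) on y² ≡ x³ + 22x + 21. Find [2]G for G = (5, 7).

tangent at (5, 7): λ = (3·5² + 22)/(2·7) ≡ 5/14. 14⁻¹ ≡ 5 (mod 23) since 14·5 = 70 ≡ 1, so λ ≡ 5·5 ≡ 2.
  x = λ² - 5 - 5 = 4 - 10 ≡ 17; y = λ·(5 - 17) - 7 ≡ 15. → (17, 15)

(17, 15)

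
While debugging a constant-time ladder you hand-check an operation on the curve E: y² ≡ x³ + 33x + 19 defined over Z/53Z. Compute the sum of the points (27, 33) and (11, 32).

(27, 33) + (11, 32). λ = (32 - 33)/(11 - 27) ≡ 52/37 mod 53. 37⁻¹ ≡ 43 (mod 53) since 37·43 = 1591 ≡ 1, so λ ≡ 10.
  x = λ² - 27 - 11 = 100 - 38 ≡ 9; y = λ·(27 - 9) - 33 ≡ 41. → (9, 41)

(9, 41)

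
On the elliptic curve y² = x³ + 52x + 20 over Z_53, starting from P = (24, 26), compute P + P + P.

(17, 27)

Repeated addition: build up to 3P.
2P: tangent at (24, 26): λ = (3·24² + 52)/(2·26) ≡ 31/52. 52⁻¹ ≡ 52 (mod 53), so λ ≡ 31·52 ≡ 22.
  x = λ² - 24 - 24 = 484 - 48 ≡ 12; y = λ·(24 - 12) - 26 ≡ 26. → (12, 26)
3P: (12, 26) + (24, 26). λ = (26 - 26)/(24 - 12) ≡ 0/12 mod 53. 12⁻¹ ≡ 31 (mod 53) since 12·31 = 372 ≡ 1, so λ ≡ 0.
  x = λ² - 12 - 24 = 0 - 36 ≡ 17; y = λ·(12 - 17) - 26 ≡ 27. → (17, 27)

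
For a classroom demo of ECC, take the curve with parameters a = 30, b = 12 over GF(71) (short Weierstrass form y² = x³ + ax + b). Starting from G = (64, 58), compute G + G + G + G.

(8, 14)

Repeated addition: build up to 4G.
2G: tangent at (64, 58): λ = (3·64² + 30)/(2·58) ≡ 35/45. 45⁻¹ ≡ 30 (mod 71) since 45·30 = 1350 ≡ 1, so λ ≡ 35·30 ≡ 56.
  x = λ² - 64 - 64 = 3136 - 128 ≡ 26; y = λ·(64 - 26) - 58 ≡ 11. → (26, 11)
3G: (26, 11) + (64, 58). λ = (58 - 11)/(64 - 26) ≡ 47/38 mod 71. 38⁻¹ ≡ 43 (mod 71) since 38·43 = 1634 ≡ 1, so λ ≡ 33.
  x = λ² - 26 - 64 = 1089 - 90 ≡ 5; y = λ·(26 - 5) - 11 ≡ 43. → (5, 43)
4G: (5, 43) + (64, 58). λ = (58 - 43)/(64 - 5) ≡ 15/59 mod 71. 59⁻¹ ≡ 65 (mod 71), so λ ≡ 52.
  x = λ² - 5 - 64 = 2704 - 69 ≡ 8; y = λ·(5 - 8) - 43 ≡ 14. → (8, 14)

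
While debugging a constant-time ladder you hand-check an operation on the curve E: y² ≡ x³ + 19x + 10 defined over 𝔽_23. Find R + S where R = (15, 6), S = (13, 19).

(15, 6) + (13, 19). λ = (19 - 6)/(13 - 15) ≡ 13/21 mod 23. 21⁻¹ ≡ 11 (mod 23), so λ ≡ 5.
  x = λ² - 15 - 13 = 25 - 28 ≡ 20; y = λ·(15 - 20) - 6 ≡ 15. → (20, 15)

(20, 15)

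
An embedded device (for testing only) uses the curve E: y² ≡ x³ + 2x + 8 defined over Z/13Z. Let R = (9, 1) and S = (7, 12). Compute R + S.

(11, 10)

(9, 1) + (7, 12). λ = (12 - 1)/(7 - 9) ≡ 11/11 mod 13. 11⁻¹ ≡ 6 (mod 13), so λ ≡ 1.
  x = λ² - 9 - 7 = 1 - 16 ≡ 11; y = λ·(9 - 11) - 1 ≡ 10. → (11, 10)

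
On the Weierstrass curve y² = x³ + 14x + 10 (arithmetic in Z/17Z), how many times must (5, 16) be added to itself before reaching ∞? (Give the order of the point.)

2P: tangent at (5, 16): λ = (3·5² + 14)/(2·16) ≡ 4/15. 15⁻¹ ≡ 8 (mod 17), so λ ≡ 4·8 ≡ 15.
  x = λ² - 5 - 5 = 225 - 10 ≡ 11; y = λ·(5 - 11) - 16 ≡ 13. → (11, 13)
3P: (11, 13) + (5, 16). λ = (16 - 13)/(5 - 11) ≡ 3/11 mod 17. 11⁻¹ ≡ 14 (mod 17) since 11·14 = 154 ≡ 1, so λ ≡ 8.
  x = λ² - 11 - 5 = 64 - 16 ≡ 14; y = λ·(11 - 14) - 13 ≡ 14. → (14, 14)
4P: (14, 14) + (5, 16). λ = (16 - 14)/(5 - 14) ≡ 2/8 mod 17. 8⁻¹ ≡ 15 (mod 17), so λ ≡ 13.
  x = λ² - 14 - 5 = 169 - 19 ≡ 14; y = λ·(14 - 14) - 14 ≡ 3. → (14, 3)
5P: (14, 3) + (5, 16). λ = (16 - 3)/(5 - 14) ≡ 13/8 mod 17. 8⁻¹ ≡ 15 (mod 17), so λ ≡ 8.
  x = λ² - 14 - 5 = 64 - 19 ≡ 11; y = λ·(14 - 11) - 3 ≡ 4. → (11, 4)
6P: (11, 4) + (5, 16). λ = (16 - 4)/(5 - 11) ≡ 12/11 mod 17. 11⁻¹ ≡ 14 (mod 17) since 11·14 = 154 ≡ 1, so λ ≡ 15.
  x = λ² - 11 - 5 = 225 - 16 ≡ 5; y = λ·(11 - 5) - 4 ≡ 1. → (5, 1)
7P: (5, 1) + (5, 16): same x and y₁ ≡ -y₂, so the sum is ∞.
7P = ∞, so the order is 7.

7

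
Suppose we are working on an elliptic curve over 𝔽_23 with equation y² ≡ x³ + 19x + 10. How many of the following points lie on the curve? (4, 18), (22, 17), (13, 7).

(4, 18): 18² ≡ 2, rhs ≡ 12 → off.
(22, 17): 17² ≡ 13, rhs ≡ 13 → on.
(13, 7): 7² ≡ 3, rhs ≡ 16 → off.

1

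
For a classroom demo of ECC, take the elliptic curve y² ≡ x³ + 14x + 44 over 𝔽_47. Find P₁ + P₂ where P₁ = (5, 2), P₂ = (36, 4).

(5, 2) + (36, 4). λ = (4 - 2)/(36 - 5) ≡ 2/31 mod 47. 31⁻¹ ≡ 44 (mod 47) since 31·44 = 1364 ≡ 1, so λ ≡ 41.
  x = λ² - 5 - 36 = 1681 - 41 ≡ 42; y = λ·(5 - 42) - 2 ≡ 32. → (42, 32)

(42, 32)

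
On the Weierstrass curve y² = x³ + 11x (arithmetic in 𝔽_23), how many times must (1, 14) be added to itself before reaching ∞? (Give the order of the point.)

2P: tangent at (1, 14): λ = (3·1² + 11)/(2·14) ≡ 14/5. 5⁻¹ ≡ 14 (mod 23), so λ ≡ 14·14 ≡ 12.
  x = λ² - 1 - 1 = 144 - 2 ≡ 4; y = λ·(1 - 4) - 14 ≡ 19. → (4, 19)
3P: (4, 19) + (1, 14). λ = (14 - 19)/(1 - 4) ≡ 18/20 mod 23. 20⁻¹ ≡ 15 (mod 23), so λ ≡ 17.
  x = λ² - 4 - 1 = 289 - 5 ≡ 8; y = λ·(4 - 8) - 19 ≡ 5. → (8, 5)
4P: (8, 5) + (1, 14). λ = (14 - 5)/(1 - 8) ≡ 9/16 mod 23. 16⁻¹ ≡ 13 (mod 23), so λ ≡ 2.
  x = λ² - 8 - 1 = 4 - 9 ≡ 18; y = λ·(8 - 18) - 5 ≡ 21. → (18, 21)
5P: (18, 21) + (1, 14). λ = (14 - 21)/(1 - 18) ≡ 16/6 mod 23. 6⁻¹ ≡ 4 (mod 23) since 6·4 = 24 ≡ 1, so λ ≡ 18.
  x = λ² - 18 - 1 = 324 - 19 ≡ 6; y = λ·(18 - 6) - 21 ≡ 11. → (6, 11)
6P: (6, 11) + (1, 14). λ = (14 - 11)/(1 - 6) ≡ 3/18 mod 23. 18⁻¹ ≡ 9 (mod 23), so λ ≡ 4.
  x = λ² - 6 - 1 = 16 - 7 ≡ 9; y = λ·(6 - 9) - 11 ≡ 0. → (9, 0)
7P: (9, 0) + (1, 14). λ = (14 - 0)/(1 - 9) ≡ 14/15 mod 23. 15⁻¹ ≡ 20 (mod 23) since 15·20 = 300 ≡ 1, so λ ≡ 4.
  x = λ² - 9 - 1 = 16 - 10 ≡ 6; y = λ·(9 - 6) - 0 ≡ 12. → (6, 12)
8P: (6, 12) + (1, 14). λ = (14 - 12)/(1 - 6) ≡ 2/18 mod 23. 18⁻¹ ≡ 9 (mod 23), so λ ≡ 18.
  x = λ² - 6 - 1 = 324 - 7 ≡ 18; y = λ·(6 - 18) - 12 ≡ 2. → (18, 2)
9P: (18, 2) + (1, 14). λ = (14 - 2)/(1 - 18) ≡ 12/6 mod 23. 6⁻¹ ≡ 4 (mod 23), so λ ≡ 2.
  x = λ² - 18 - 1 = 4 - 19 ≡ 8; y = λ·(18 - 8) - 2 ≡ 18. → (8, 18)
10P: (8, 18) + (1, 14). λ = (14 - 18)/(1 - 8) ≡ 19/16 mod 23. 16⁻¹ ≡ 13 (mod 23), so λ ≡ 17.
  x = λ² - 8 - 1 = 289 - 9 ≡ 4; y = λ·(8 - 4) - 18 ≡ 4. → (4, 4)
11P: (4, 4) + (1, 14). λ = (14 - 4)/(1 - 4) ≡ 10/20 mod 23. 20⁻¹ ≡ 15 (mod 23), so λ ≡ 12.
  x = λ² - 4 - 1 = 144 - 5 ≡ 1; y = λ·(4 - 1) - 4 ≡ 9. → (1, 9)
12P: (1, 9) + (1, 14): same x and y₁ ≡ -y₂, so the sum is ∞.
12P = ∞, so the order is 12.

12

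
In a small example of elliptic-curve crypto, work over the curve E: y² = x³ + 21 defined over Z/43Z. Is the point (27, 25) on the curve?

y² = 25² ≡ 23; x³ + 0x + 21 = 19704 ≡ 10 (mod 43). 23 ≠ 10.

no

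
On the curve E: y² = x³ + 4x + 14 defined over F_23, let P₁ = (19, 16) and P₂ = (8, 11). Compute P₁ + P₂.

(4, 18)

(19, 16) + (8, 11). λ = (11 - 16)/(8 - 19) ≡ 18/12 mod 23. 12⁻¹ ≡ 2 (mod 23) since 12·2 = 24 ≡ 1, so λ ≡ 13.
  x = λ² - 19 - 8 = 169 - 27 ≡ 4; y = λ·(19 - 4) - 16 ≡ 18. → (4, 18)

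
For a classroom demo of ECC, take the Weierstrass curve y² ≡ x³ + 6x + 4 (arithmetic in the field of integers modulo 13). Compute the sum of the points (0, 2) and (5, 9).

(11, 6)

(0, 2) + (5, 9). λ = (9 - 2)/(5 - 0) ≡ 7/5 mod 13. 5⁻¹ ≡ 8 (mod 13), so λ ≡ 4.
  x = λ² - 0 - 5 = 16 - 5 ≡ 11; y = λ·(0 - 11) - 2 ≡ 6. → (11, 6)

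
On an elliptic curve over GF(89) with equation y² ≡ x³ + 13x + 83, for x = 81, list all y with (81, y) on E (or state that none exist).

x³ + 13x + 83 = 532577 ≡ 1 (mod 89).
Square roots of 1 mod 89: 1 and 88 (since 1² = 1 ≡ 1).

1, 88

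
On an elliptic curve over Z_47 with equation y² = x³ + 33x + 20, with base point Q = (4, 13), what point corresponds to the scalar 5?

(4, 34)

Double-and-add on 5 = (101)₂. Start with Q = (4, 13) for the leading 1-bit.
double: tangent at (4, 13): λ = (3·4² + 33)/(2·13) ≡ 34/26. 26⁻¹ ≡ 38 (mod 47) since 26·38 = 988 ≡ 1, so λ ≡ 34·38 ≡ 23.
  x = λ² - 4 - 4 = 529 - 8 ≡ 4; y = λ·(4 - 4) - 13 ≡ 34. → (4, 34)
double: tangent at (4, 34): λ = (3·4² + 33)/(2·34) ≡ 34/21. 21⁻¹ ≡ 9 (mod 47) since 21·9 = 189 ≡ 1, so λ ≡ 34·9 ≡ 24.
  x = λ² - 4 - 4 = 576 - 8 ≡ 4; y = λ·(4 - 4) - 34 ≡ 13. → (4, 13)
add Q: tangent at (4, 13): λ = (3·4² + 33)/(2·13) ≡ 34/26. 26⁻¹ ≡ 38 (mod 47) since 26·38 = 988 ≡ 1, so λ ≡ 34·38 ≡ 23.
  x = λ² - 4 - 4 = 529 - 8 ≡ 4; y = λ·(4 - 4) - 13 ≡ 34. → (4, 34)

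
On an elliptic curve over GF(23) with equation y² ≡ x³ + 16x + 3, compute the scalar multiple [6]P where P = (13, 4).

(14, 21)

Double-and-add on 6 = (110)₂. Start with P = (13, 4) for the leading 1-bit.
double: tangent at (13, 4): λ = (3·13² + 16)/(2·4) ≡ 17/8. 8⁻¹ ≡ 3 (mod 23), so λ ≡ 17·3 ≡ 5.
  x = λ² - 13 - 13 = 25 - 26 ≡ 22; y = λ·(13 - 22) - 4 ≡ 20. → (22, 20)
add P: (22, 20) + (13, 4). λ = (4 - 20)/(13 - 22) ≡ 7/14 mod 23. 14⁻¹ ≡ 5 (mod 23), so λ ≡ 12.
  x = λ² - 22 - 13 = 144 - 35 ≡ 17; y = λ·(22 - 17) - 20 ≡ 17. → (17, 17)
double: tangent at (17, 17): λ = (3·17² + 16)/(2·17) ≡ 9/11. 11⁻¹ ≡ 21 (mod 23), so λ ≡ 9·21 ≡ 5.
  x = λ² - 17 - 17 = 25 - 34 ≡ 14; y = λ·(17 - 14) - 17 ≡ 21. → (14, 21)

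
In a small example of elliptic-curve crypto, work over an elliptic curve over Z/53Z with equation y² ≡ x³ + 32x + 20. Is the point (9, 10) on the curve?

no

y² = 10² ≡ 47; x³ + 32x + 20 = 1037 ≡ 30 (mod 53). 47 ≠ 30.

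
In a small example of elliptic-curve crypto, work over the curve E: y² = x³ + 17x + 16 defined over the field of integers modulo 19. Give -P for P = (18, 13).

-(18, 13) = (18, -13 mod 19) = (18, 6).

(18, 6)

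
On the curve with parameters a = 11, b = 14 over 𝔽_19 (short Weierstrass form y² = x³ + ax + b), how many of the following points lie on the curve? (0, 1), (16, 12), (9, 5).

2

(0, 1): 1² ≡ 1, rhs ≡ 14 → off.
(16, 12): 12² ≡ 11, rhs ≡ 11 → on.
(9, 5): 5² ≡ 6, rhs ≡ 6 → on.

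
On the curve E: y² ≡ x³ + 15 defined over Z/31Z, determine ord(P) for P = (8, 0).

2P: (8, 0) + (8, 0): same x and y₁ ≡ -y₂, so the sum is O.
2P = O, so the order is 2.

2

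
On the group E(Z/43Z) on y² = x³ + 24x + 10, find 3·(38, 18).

(23, 1)

Write P = (38, 18).
Repeated addition: build up to 3P.
2P: tangent at (38, 18): λ = (3·38² + 24)/(2·18) ≡ 13/36. 36⁻¹ ≡ 6 (mod 43) since 36·6 = 216 ≡ 1, so λ ≡ 13·6 ≡ 35.
  x = λ² - 38 - 38 = 1225 - 76 ≡ 31; y = λ·(38 - 31) - 18 ≡ 12. → (31, 12)
3P: (31, 12) + (38, 18). λ = (18 - 12)/(38 - 31) ≡ 6/7 mod 43. 7⁻¹ ≡ 37 (mod 43) since 7·37 = 259 ≡ 1, so λ ≡ 7.
  x = λ² - 31 - 38 = 49 - 69 ≡ 23; y = λ·(31 - 23) - 12 ≡ 1. → (23, 1)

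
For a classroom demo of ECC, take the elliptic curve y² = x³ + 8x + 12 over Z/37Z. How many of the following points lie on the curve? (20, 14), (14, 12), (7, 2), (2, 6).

2

(20, 14): 14² ≡ 11, rhs ≡ 32 → off.
(14, 12): 12² ≡ 33, rhs ≡ 19 → off.
(7, 2): 2² ≡ 4, rhs ≡ 4 → on.
(2, 6): 6² ≡ 36, rhs ≡ 36 → on.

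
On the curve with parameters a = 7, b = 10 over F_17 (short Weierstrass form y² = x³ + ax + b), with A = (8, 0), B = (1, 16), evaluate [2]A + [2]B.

(6, 9)

First 2A:
Repeated addition: build up to 2A.
2A: (8, 0) + (8, 0): same x and y₁ ≡ -y₂, so the sum is O.
2A = O.
Next 2B:
Repeated addition: build up to 2B.
2B: tangent at (1, 16): λ = (3·1² + 7)/(2·16) ≡ 10/15. 15⁻¹ ≡ 8 (mod 17), so λ ≡ 10·8 ≡ 12.
  x = λ² - 1 - 1 = 144 - 2 ≡ 6; y = λ·(1 - 6) - 16 ≡ 9. → (6, 9)
2B = (6, 9).
Finally 2A + 2B:
O + (6, 9) = (6, 9) (identity).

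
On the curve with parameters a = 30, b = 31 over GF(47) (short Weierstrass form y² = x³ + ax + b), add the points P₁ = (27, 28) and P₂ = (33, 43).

(27, 28) + (33, 43). λ = (43 - 28)/(33 - 27) ≡ 15/6 mod 47. 6⁻¹ ≡ 8 (mod 47), so λ ≡ 26.
  x = λ² - 27 - 33 = 676 - 60 ≡ 5; y = λ·(27 - 5) - 28 ≡ 27. → (5, 27)

(5, 27)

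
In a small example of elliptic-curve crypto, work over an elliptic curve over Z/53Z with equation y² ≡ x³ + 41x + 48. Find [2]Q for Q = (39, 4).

tangent at (39, 4): λ = (3·39² + 41)/(2·4) ≡ 46/8. 8⁻¹ ≡ 20 (mod 53), so λ ≡ 46·20 ≡ 19.
  x = λ² - 39 - 39 = 361 - 78 ≡ 18; y = λ·(39 - 18) - 4 ≡ 24. → (18, 24)

(18, 24)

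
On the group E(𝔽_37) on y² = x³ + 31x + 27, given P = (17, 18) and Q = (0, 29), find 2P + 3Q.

First 2P:
Repeated addition: build up to 2P.
2P: tangent at (17, 18): λ = (3·17² + 31)/(2·18) ≡ 10/36. 36⁻¹ ≡ 36 (mod 37), so λ ≡ 10·36 ≡ 27.
  x = λ² - 17 - 17 = 729 - 34 ≡ 29; y = λ·(17 - 29) - 18 ≡ 28. → (29, 28)
2P = (29, 28).
Next 3Q:
Repeated addition: build up to 3Q.
2Q: tangent at (0, 29): λ = (3·0² + 31)/(2·29) ≡ 31/21. 21⁻¹ ≡ 30 (mod 37), so λ ≡ 31·30 ≡ 5.
  x = λ² - 0 - 0 = 25 - 0 ≡ 25; y = λ·(0 - 25) - 29 ≡ 31. → (25, 31)
3Q: (25, 31) + (0, 29). λ = (29 - 31)/(0 - 25) ≡ 35/12 mod 37. 12⁻¹ ≡ 34 (mod 37), so λ ≡ 6.
  x = λ² - 25 - 0 = 36 - 25 ≡ 11; y = λ·(25 - 11) - 31 ≡ 16. → (11, 16)
3Q = (11, 16).
Finally 2P + 3Q:
(29, 28) + (11, 16). λ = (16 - 28)/(11 - 29) ≡ 25/19 mod 37. 19⁻¹ ≡ 2 (mod 37), so λ ≡ 13.
  x = λ² - 29 - 11 = 169 - 40 ≡ 18; y = λ·(29 - 18) - 28 ≡ 4. → (18, 4)

(18, 4)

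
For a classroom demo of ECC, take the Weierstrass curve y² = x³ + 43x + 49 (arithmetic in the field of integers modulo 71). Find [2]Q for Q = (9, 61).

tangent at (9, 61): λ = (3·9² + 43)/(2·61) ≡ 2/51. 51⁻¹ ≡ 39 (mod 71) since 51·39 = 1989 ≡ 1, so λ ≡ 2·39 ≡ 7.
  x = λ² - 9 - 9 = 49 - 18 ≡ 31; y = λ·(9 - 31) - 61 ≡ 69. → (31, 69)

(31, 69)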